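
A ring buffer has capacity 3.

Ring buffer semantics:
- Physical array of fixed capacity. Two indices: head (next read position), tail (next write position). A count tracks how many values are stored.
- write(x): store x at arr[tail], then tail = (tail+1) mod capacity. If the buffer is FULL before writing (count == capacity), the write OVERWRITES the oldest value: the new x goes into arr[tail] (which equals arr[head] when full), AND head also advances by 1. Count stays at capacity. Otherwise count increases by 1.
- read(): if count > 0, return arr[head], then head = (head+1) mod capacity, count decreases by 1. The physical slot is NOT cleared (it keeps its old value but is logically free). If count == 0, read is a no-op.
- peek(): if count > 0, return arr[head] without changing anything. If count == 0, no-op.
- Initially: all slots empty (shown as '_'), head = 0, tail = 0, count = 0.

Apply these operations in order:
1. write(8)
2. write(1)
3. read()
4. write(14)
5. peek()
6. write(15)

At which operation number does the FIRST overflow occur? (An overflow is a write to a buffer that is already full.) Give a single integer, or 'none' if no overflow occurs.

Answer: none

Derivation:
After op 1 (write(8)): arr=[8 _ _] head=0 tail=1 count=1
After op 2 (write(1)): arr=[8 1 _] head=0 tail=2 count=2
After op 3 (read()): arr=[8 1 _] head=1 tail=2 count=1
After op 4 (write(14)): arr=[8 1 14] head=1 tail=0 count=2
After op 5 (peek()): arr=[8 1 14] head=1 tail=0 count=2
After op 6 (write(15)): arr=[15 1 14] head=1 tail=1 count=3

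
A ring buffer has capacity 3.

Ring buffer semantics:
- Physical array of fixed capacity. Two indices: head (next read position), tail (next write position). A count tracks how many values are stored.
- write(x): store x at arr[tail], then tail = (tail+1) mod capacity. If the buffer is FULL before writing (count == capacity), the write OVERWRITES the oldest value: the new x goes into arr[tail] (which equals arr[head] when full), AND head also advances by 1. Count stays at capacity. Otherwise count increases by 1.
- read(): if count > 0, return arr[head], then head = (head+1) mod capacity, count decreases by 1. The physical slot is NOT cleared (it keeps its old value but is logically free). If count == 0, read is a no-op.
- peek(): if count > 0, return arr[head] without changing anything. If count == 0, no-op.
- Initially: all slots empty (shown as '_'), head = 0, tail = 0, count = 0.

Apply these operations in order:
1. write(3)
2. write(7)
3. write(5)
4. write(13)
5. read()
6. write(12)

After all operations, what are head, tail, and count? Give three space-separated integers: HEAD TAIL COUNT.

After op 1 (write(3)): arr=[3 _ _] head=0 tail=1 count=1
After op 2 (write(7)): arr=[3 7 _] head=0 tail=2 count=2
After op 3 (write(5)): arr=[3 7 5] head=0 tail=0 count=3
After op 4 (write(13)): arr=[13 7 5] head=1 tail=1 count=3
After op 5 (read()): arr=[13 7 5] head=2 tail=1 count=2
After op 6 (write(12)): arr=[13 12 5] head=2 tail=2 count=3

Answer: 2 2 3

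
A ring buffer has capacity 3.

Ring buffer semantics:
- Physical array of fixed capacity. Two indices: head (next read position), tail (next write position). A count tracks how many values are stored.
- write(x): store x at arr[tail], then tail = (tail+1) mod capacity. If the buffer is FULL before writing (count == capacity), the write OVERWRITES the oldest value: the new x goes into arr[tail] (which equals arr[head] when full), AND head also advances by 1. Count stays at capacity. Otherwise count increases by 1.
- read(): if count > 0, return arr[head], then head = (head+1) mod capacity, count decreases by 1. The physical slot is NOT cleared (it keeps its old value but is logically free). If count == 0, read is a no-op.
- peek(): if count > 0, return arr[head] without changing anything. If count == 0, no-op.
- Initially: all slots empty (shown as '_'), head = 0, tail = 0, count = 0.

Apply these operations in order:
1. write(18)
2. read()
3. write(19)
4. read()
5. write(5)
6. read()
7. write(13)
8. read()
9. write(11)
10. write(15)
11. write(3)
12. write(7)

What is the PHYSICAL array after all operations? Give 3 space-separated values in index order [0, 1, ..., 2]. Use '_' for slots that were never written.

Answer: 3 7 15

Derivation:
After op 1 (write(18)): arr=[18 _ _] head=0 tail=1 count=1
After op 2 (read()): arr=[18 _ _] head=1 tail=1 count=0
After op 3 (write(19)): arr=[18 19 _] head=1 tail=2 count=1
After op 4 (read()): arr=[18 19 _] head=2 tail=2 count=0
After op 5 (write(5)): arr=[18 19 5] head=2 tail=0 count=1
After op 6 (read()): arr=[18 19 5] head=0 tail=0 count=0
After op 7 (write(13)): arr=[13 19 5] head=0 tail=1 count=1
After op 8 (read()): arr=[13 19 5] head=1 tail=1 count=0
After op 9 (write(11)): arr=[13 11 5] head=1 tail=2 count=1
After op 10 (write(15)): arr=[13 11 15] head=1 tail=0 count=2
After op 11 (write(3)): arr=[3 11 15] head=1 tail=1 count=3
After op 12 (write(7)): arr=[3 7 15] head=2 tail=2 count=3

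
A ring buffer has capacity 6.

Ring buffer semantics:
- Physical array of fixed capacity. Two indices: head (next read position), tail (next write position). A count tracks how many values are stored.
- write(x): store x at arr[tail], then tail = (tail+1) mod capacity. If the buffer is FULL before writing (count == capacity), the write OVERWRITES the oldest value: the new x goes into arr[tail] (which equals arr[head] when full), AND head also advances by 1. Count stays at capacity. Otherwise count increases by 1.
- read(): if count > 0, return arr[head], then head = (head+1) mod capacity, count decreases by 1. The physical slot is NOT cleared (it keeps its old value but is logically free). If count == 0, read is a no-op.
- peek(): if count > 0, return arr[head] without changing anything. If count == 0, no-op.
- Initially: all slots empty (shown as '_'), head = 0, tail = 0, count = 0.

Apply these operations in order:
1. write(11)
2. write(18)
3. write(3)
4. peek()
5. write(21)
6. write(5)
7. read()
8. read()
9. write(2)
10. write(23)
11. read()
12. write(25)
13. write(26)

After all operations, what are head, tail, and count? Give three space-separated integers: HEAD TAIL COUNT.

Answer: 3 3 6

Derivation:
After op 1 (write(11)): arr=[11 _ _ _ _ _] head=0 tail=1 count=1
After op 2 (write(18)): arr=[11 18 _ _ _ _] head=0 tail=2 count=2
After op 3 (write(3)): arr=[11 18 3 _ _ _] head=0 tail=3 count=3
After op 4 (peek()): arr=[11 18 3 _ _ _] head=0 tail=3 count=3
After op 5 (write(21)): arr=[11 18 3 21 _ _] head=0 tail=4 count=4
After op 6 (write(5)): arr=[11 18 3 21 5 _] head=0 tail=5 count=5
After op 7 (read()): arr=[11 18 3 21 5 _] head=1 tail=5 count=4
After op 8 (read()): arr=[11 18 3 21 5 _] head=2 tail=5 count=3
After op 9 (write(2)): arr=[11 18 3 21 5 2] head=2 tail=0 count=4
After op 10 (write(23)): arr=[23 18 3 21 5 2] head=2 tail=1 count=5
After op 11 (read()): arr=[23 18 3 21 5 2] head=3 tail=1 count=4
After op 12 (write(25)): arr=[23 25 3 21 5 2] head=3 tail=2 count=5
After op 13 (write(26)): arr=[23 25 26 21 5 2] head=3 tail=3 count=6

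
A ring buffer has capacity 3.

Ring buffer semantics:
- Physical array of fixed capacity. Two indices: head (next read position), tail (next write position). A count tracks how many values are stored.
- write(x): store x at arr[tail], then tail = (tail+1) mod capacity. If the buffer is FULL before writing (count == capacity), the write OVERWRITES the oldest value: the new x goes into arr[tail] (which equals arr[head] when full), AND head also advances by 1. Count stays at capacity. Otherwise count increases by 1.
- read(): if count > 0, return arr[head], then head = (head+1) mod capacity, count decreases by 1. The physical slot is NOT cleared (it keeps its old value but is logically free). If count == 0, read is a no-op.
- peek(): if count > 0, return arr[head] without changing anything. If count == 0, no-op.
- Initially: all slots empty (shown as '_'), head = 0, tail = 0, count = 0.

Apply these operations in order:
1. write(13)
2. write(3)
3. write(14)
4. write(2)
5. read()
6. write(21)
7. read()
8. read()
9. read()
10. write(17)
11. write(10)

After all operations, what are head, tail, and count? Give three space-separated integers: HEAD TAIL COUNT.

Answer: 2 1 2

Derivation:
After op 1 (write(13)): arr=[13 _ _] head=0 tail=1 count=1
After op 2 (write(3)): arr=[13 3 _] head=0 tail=2 count=2
After op 3 (write(14)): arr=[13 3 14] head=0 tail=0 count=3
After op 4 (write(2)): arr=[2 3 14] head=1 tail=1 count=3
After op 5 (read()): arr=[2 3 14] head=2 tail=1 count=2
After op 6 (write(21)): arr=[2 21 14] head=2 tail=2 count=3
After op 7 (read()): arr=[2 21 14] head=0 tail=2 count=2
After op 8 (read()): arr=[2 21 14] head=1 tail=2 count=1
After op 9 (read()): arr=[2 21 14] head=2 tail=2 count=0
After op 10 (write(17)): arr=[2 21 17] head=2 tail=0 count=1
After op 11 (write(10)): arr=[10 21 17] head=2 tail=1 count=2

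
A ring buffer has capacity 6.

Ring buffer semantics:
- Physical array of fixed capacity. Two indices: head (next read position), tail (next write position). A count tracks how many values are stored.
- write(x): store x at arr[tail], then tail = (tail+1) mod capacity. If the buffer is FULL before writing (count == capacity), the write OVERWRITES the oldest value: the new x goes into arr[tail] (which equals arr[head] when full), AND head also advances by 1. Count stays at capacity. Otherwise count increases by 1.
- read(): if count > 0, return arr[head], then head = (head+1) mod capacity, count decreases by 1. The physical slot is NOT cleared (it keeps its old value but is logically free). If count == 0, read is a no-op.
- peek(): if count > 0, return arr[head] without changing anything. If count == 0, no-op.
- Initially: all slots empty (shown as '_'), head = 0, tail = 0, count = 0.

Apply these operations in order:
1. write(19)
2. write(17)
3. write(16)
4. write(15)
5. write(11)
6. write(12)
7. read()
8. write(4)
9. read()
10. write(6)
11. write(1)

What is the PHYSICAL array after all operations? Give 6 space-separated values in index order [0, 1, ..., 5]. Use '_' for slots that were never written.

After op 1 (write(19)): arr=[19 _ _ _ _ _] head=0 tail=1 count=1
After op 2 (write(17)): arr=[19 17 _ _ _ _] head=0 tail=2 count=2
After op 3 (write(16)): arr=[19 17 16 _ _ _] head=0 tail=3 count=3
After op 4 (write(15)): arr=[19 17 16 15 _ _] head=0 tail=4 count=4
After op 5 (write(11)): arr=[19 17 16 15 11 _] head=0 tail=5 count=5
After op 6 (write(12)): arr=[19 17 16 15 11 12] head=0 tail=0 count=6
After op 7 (read()): arr=[19 17 16 15 11 12] head=1 tail=0 count=5
After op 8 (write(4)): arr=[4 17 16 15 11 12] head=1 tail=1 count=6
After op 9 (read()): arr=[4 17 16 15 11 12] head=2 tail=1 count=5
After op 10 (write(6)): arr=[4 6 16 15 11 12] head=2 tail=2 count=6
After op 11 (write(1)): arr=[4 6 1 15 11 12] head=3 tail=3 count=6

Answer: 4 6 1 15 11 12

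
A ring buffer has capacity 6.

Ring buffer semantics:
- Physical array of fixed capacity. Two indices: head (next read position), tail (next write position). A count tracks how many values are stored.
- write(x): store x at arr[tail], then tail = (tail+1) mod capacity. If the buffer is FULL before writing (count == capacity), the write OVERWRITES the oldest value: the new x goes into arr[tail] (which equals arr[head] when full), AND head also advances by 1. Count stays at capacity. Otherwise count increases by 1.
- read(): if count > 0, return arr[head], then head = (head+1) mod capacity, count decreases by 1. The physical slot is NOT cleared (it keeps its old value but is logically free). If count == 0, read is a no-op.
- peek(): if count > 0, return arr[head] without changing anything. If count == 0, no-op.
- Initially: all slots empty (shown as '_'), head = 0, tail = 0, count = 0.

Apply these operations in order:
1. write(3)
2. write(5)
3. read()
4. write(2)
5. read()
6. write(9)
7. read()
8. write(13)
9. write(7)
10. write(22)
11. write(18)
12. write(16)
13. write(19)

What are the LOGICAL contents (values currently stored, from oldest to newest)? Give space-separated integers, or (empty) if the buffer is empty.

After op 1 (write(3)): arr=[3 _ _ _ _ _] head=0 tail=1 count=1
After op 2 (write(5)): arr=[3 5 _ _ _ _] head=0 tail=2 count=2
After op 3 (read()): arr=[3 5 _ _ _ _] head=1 tail=2 count=1
After op 4 (write(2)): arr=[3 5 2 _ _ _] head=1 tail=3 count=2
After op 5 (read()): arr=[3 5 2 _ _ _] head=2 tail=3 count=1
After op 6 (write(9)): arr=[3 5 2 9 _ _] head=2 tail=4 count=2
After op 7 (read()): arr=[3 5 2 9 _ _] head=3 tail=4 count=1
After op 8 (write(13)): arr=[3 5 2 9 13 _] head=3 tail=5 count=2
After op 9 (write(7)): arr=[3 5 2 9 13 7] head=3 tail=0 count=3
After op 10 (write(22)): arr=[22 5 2 9 13 7] head=3 tail=1 count=4
After op 11 (write(18)): arr=[22 18 2 9 13 7] head=3 tail=2 count=5
After op 12 (write(16)): arr=[22 18 16 9 13 7] head=3 tail=3 count=6
After op 13 (write(19)): arr=[22 18 16 19 13 7] head=4 tail=4 count=6

Answer: 13 7 22 18 16 19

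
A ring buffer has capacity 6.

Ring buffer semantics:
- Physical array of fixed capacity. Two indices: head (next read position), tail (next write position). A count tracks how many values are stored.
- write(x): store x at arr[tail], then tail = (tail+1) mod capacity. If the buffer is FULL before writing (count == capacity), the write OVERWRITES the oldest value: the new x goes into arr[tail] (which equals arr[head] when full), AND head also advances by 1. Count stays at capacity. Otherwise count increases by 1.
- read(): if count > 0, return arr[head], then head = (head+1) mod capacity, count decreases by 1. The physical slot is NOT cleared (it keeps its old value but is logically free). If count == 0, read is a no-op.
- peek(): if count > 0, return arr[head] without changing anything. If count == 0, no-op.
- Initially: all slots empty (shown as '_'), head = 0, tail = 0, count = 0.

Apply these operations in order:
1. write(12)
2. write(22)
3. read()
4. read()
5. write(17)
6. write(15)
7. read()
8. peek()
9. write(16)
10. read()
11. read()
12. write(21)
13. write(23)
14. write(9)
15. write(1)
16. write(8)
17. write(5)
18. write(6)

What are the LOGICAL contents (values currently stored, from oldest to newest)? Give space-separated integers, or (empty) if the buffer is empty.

After op 1 (write(12)): arr=[12 _ _ _ _ _] head=0 tail=1 count=1
After op 2 (write(22)): arr=[12 22 _ _ _ _] head=0 tail=2 count=2
After op 3 (read()): arr=[12 22 _ _ _ _] head=1 tail=2 count=1
After op 4 (read()): arr=[12 22 _ _ _ _] head=2 tail=2 count=0
After op 5 (write(17)): arr=[12 22 17 _ _ _] head=2 tail=3 count=1
After op 6 (write(15)): arr=[12 22 17 15 _ _] head=2 tail=4 count=2
After op 7 (read()): arr=[12 22 17 15 _ _] head=3 tail=4 count=1
After op 8 (peek()): arr=[12 22 17 15 _ _] head=3 tail=4 count=1
After op 9 (write(16)): arr=[12 22 17 15 16 _] head=3 tail=5 count=2
After op 10 (read()): arr=[12 22 17 15 16 _] head=4 tail=5 count=1
After op 11 (read()): arr=[12 22 17 15 16 _] head=5 tail=5 count=0
After op 12 (write(21)): arr=[12 22 17 15 16 21] head=5 tail=0 count=1
After op 13 (write(23)): arr=[23 22 17 15 16 21] head=5 tail=1 count=2
After op 14 (write(9)): arr=[23 9 17 15 16 21] head=5 tail=2 count=3
After op 15 (write(1)): arr=[23 9 1 15 16 21] head=5 tail=3 count=4
After op 16 (write(8)): arr=[23 9 1 8 16 21] head=5 tail=4 count=5
After op 17 (write(5)): arr=[23 9 1 8 5 21] head=5 tail=5 count=6
After op 18 (write(6)): arr=[23 9 1 8 5 6] head=0 tail=0 count=6

Answer: 23 9 1 8 5 6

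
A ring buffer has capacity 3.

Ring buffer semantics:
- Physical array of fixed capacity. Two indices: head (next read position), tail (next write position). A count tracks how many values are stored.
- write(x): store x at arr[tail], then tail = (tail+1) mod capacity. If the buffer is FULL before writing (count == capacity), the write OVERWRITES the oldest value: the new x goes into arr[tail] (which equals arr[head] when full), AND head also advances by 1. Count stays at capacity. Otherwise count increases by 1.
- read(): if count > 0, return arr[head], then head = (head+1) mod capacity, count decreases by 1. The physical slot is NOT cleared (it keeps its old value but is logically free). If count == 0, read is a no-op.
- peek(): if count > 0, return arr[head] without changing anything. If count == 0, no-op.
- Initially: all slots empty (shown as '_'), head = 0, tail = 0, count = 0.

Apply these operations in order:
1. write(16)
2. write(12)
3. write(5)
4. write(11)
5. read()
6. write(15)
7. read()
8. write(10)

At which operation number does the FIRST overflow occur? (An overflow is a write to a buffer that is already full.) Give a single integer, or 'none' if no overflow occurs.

Answer: 4

Derivation:
After op 1 (write(16)): arr=[16 _ _] head=0 tail=1 count=1
After op 2 (write(12)): arr=[16 12 _] head=0 tail=2 count=2
After op 3 (write(5)): arr=[16 12 5] head=0 tail=0 count=3
After op 4 (write(11)): arr=[11 12 5] head=1 tail=1 count=3
After op 5 (read()): arr=[11 12 5] head=2 tail=1 count=2
After op 6 (write(15)): arr=[11 15 5] head=2 tail=2 count=3
After op 7 (read()): arr=[11 15 5] head=0 tail=2 count=2
After op 8 (write(10)): arr=[11 15 10] head=0 tail=0 count=3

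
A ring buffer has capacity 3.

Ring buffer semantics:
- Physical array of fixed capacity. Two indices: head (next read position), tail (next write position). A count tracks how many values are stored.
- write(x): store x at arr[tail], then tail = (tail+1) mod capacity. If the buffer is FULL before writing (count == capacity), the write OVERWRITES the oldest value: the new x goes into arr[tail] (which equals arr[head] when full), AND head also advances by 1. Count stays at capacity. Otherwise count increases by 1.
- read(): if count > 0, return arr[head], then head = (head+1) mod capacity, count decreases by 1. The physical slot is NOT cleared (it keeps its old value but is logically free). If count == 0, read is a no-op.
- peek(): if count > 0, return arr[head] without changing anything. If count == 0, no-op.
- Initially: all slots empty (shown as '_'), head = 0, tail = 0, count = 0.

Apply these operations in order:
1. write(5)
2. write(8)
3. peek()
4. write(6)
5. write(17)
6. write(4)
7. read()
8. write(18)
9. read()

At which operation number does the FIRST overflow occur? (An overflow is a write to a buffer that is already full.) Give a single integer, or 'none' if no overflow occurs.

After op 1 (write(5)): arr=[5 _ _] head=0 tail=1 count=1
After op 2 (write(8)): arr=[5 8 _] head=0 tail=2 count=2
After op 3 (peek()): arr=[5 8 _] head=0 tail=2 count=2
After op 4 (write(6)): arr=[5 8 6] head=0 tail=0 count=3
After op 5 (write(17)): arr=[17 8 6] head=1 tail=1 count=3
After op 6 (write(4)): arr=[17 4 6] head=2 tail=2 count=3
After op 7 (read()): arr=[17 4 6] head=0 tail=2 count=2
After op 8 (write(18)): arr=[17 4 18] head=0 tail=0 count=3
After op 9 (read()): arr=[17 4 18] head=1 tail=0 count=2

Answer: 5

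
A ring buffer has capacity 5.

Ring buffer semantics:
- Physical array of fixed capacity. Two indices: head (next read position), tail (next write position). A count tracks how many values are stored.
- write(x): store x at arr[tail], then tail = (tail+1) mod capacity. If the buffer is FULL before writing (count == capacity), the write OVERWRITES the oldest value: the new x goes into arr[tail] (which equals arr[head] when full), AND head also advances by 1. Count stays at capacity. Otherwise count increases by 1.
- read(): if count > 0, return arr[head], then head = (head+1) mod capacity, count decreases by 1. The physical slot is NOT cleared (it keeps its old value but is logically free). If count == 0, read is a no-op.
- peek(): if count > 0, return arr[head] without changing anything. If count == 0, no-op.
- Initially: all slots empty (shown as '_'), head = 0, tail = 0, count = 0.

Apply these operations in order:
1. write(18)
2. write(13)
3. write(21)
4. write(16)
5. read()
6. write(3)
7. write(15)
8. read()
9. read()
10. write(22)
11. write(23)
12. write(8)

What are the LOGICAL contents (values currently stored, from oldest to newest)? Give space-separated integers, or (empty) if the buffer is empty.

Answer: 3 15 22 23 8

Derivation:
After op 1 (write(18)): arr=[18 _ _ _ _] head=0 tail=1 count=1
After op 2 (write(13)): arr=[18 13 _ _ _] head=0 tail=2 count=2
After op 3 (write(21)): arr=[18 13 21 _ _] head=0 tail=3 count=3
After op 4 (write(16)): arr=[18 13 21 16 _] head=0 tail=4 count=4
After op 5 (read()): arr=[18 13 21 16 _] head=1 tail=4 count=3
After op 6 (write(3)): arr=[18 13 21 16 3] head=1 tail=0 count=4
After op 7 (write(15)): arr=[15 13 21 16 3] head=1 tail=1 count=5
After op 8 (read()): arr=[15 13 21 16 3] head=2 tail=1 count=4
After op 9 (read()): arr=[15 13 21 16 3] head=3 tail=1 count=3
After op 10 (write(22)): arr=[15 22 21 16 3] head=3 tail=2 count=4
After op 11 (write(23)): arr=[15 22 23 16 3] head=3 tail=3 count=5
After op 12 (write(8)): arr=[15 22 23 8 3] head=4 tail=4 count=5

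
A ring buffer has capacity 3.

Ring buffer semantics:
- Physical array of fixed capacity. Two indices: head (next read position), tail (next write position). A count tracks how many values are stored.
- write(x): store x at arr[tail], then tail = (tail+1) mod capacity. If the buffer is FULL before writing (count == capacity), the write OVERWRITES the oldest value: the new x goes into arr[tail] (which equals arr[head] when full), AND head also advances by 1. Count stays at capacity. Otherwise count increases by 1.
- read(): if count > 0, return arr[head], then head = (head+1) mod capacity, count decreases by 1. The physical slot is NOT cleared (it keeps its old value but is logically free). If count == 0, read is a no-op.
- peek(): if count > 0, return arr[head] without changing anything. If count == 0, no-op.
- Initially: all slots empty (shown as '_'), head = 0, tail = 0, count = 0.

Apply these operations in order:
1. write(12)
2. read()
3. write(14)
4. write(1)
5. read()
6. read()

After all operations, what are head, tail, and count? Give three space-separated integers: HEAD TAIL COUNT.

After op 1 (write(12)): arr=[12 _ _] head=0 tail=1 count=1
After op 2 (read()): arr=[12 _ _] head=1 tail=1 count=0
After op 3 (write(14)): arr=[12 14 _] head=1 tail=2 count=1
After op 4 (write(1)): arr=[12 14 1] head=1 tail=0 count=2
After op 5 (read()): arr=[12 14 1] head=2 tail=0 count=1
After op 6 (read()): arr=[12 14 1] head=0 tail=0 count=0

Answer: 0 0 0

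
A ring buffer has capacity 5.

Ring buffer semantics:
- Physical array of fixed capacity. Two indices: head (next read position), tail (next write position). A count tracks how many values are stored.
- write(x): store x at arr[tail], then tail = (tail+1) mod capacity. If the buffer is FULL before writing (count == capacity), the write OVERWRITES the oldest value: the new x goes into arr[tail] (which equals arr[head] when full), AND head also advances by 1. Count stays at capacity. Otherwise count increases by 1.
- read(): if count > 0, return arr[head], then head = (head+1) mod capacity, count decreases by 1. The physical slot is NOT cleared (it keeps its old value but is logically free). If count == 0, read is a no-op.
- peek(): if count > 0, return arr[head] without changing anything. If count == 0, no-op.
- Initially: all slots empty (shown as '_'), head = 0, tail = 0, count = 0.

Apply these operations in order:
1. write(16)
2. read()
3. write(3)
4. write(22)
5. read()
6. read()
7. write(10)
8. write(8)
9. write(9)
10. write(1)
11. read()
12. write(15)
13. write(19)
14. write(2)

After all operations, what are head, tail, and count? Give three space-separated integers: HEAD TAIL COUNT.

Answer: 0 0 5

Derivation:
After op 1 (write(16)): arr=[16 _ _ _ _] head=0 tail=1 count=1
After op 2 (read()): arr=[16 _ _ _ _] head=1 tail=1 count=0
After op 3 (write(3)): arr=[16 3 _ _ _] head=1 tail=2 count=1
After op 4 (write(22)): arr=[16 3 22 _ _] head=1 tail=3 count=2
After op 5 (read()): arr=[16 3 22 _ _] head=2 tail=3 count=1
After op 6 (read()): arr=[16 3 22 _ _] head=3 tail=3 count=0
After op 7 (write(10)): arr=[16 3 22 10 _] head=3 tail=4 count=1
After op 8 (write(8)): arr=[16 3 22 10 8] head=3 tail=0 count=2
After op 9 (write(9)): arr=[9 3 22 10 8] head=3 tail=1 count=3
After op 10 (write(1)): arr=[9 1 22 10 8] head=3 tail=2 count=4
After op 11 (read()): arr=[9 1 22 10 8] head=4 tail=2 count=3
After op 12 (write(15)): arr=[9 1 15 10 8] head=4 tail=3 count=4
After op 13 (write(19)): arr=[9 1 15 19 8] head=4 tail=4 count=5
After op 14 (write(2)): arr=[9 1 15 19 2] head=0 tail=0 count=5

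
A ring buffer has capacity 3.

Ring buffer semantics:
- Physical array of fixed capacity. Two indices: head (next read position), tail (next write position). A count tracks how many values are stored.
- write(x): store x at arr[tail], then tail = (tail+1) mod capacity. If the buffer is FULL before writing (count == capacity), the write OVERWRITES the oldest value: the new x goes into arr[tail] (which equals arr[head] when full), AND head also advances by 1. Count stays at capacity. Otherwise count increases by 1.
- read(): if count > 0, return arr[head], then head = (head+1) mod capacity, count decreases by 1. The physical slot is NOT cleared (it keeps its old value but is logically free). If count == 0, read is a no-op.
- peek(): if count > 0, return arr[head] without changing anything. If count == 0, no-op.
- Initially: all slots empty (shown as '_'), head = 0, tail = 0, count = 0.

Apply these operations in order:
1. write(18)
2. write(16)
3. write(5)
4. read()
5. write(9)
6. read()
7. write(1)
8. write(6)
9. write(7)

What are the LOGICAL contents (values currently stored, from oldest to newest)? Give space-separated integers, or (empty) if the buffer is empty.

After op 1 (write(18)): arr=[18 _ _] head=0 tail=1 count=1
After op 2 (write(16)): arr=[18 16 _] head=0 tail=2 count=2
After op 3 (write(5)): arr=[18 16 5] head=0 tail=0 count=3
After op 4 (read()): arr=[18 16 5] head=1 tail=0 count=2
After op 5 (write(9)): arr=[9 16 5] head=1 tail=1 count=3
After op 6 (read()): arr=[9 16 5] head=2 tail=1 count=2
After op 7 (write(1)): arr=[9 1 5] head=2 tail=2 count=3
After op 8 (write(6)): arr=[9 1 6] head=0 tail=0 count=3
After op 9 (write(7)): arr=[7 1 6] head=1 tail=1 count=3

Answer: 1 6 7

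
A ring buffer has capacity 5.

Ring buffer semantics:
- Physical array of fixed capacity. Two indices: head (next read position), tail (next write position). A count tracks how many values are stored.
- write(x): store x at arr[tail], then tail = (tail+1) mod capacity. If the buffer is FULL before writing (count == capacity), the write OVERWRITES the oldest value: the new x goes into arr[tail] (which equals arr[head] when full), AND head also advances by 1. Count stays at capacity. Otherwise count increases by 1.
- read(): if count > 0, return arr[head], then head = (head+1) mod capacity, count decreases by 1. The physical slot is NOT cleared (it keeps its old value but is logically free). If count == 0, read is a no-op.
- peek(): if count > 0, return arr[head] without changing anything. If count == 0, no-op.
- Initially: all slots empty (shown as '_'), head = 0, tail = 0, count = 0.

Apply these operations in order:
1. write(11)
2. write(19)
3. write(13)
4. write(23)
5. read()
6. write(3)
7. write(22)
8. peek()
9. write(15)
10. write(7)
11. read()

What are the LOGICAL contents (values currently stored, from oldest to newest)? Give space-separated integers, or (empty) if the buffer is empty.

After op 1 (write(11)): arr=[11 _ _ _ _] head=0 tail=1 count=1
After op 2 (write(19)): arr=[11 19 _ _ _] head=0 tail=2 count=2
After op 3 (write(13)): arr=[11 19 13 _ _] head=0 tail=3 count=3
After op 4 (write(23)): arr=[11 19 13 23 _] head=0 tail=4 count=4
After op 5 (read()): arr=[11 19 13 23 _] head=1 tail=4 count=3
After op 6 (write(3)): arr=[11 19 13 23 3] head=1 tail=0 count=4
After op 7 (write(22)): arr=[22 19 13 23 3] head=1 tail=1 count=5
After op 8 (peek()): arr=[22 19 13 23 3] head=1 tail=1 count=5
After op 9 (write(15)): arr=[22 15 13 23 3] head=2 tail=2 count=5
After op 10 (write(7)): arr=[22 15 7 23 3] head=3 tail=3 count=5
After op 11 (read()): arr=[22 15 7 23 3] head=4 tail=3 count=4

Answer: 3 22 15 7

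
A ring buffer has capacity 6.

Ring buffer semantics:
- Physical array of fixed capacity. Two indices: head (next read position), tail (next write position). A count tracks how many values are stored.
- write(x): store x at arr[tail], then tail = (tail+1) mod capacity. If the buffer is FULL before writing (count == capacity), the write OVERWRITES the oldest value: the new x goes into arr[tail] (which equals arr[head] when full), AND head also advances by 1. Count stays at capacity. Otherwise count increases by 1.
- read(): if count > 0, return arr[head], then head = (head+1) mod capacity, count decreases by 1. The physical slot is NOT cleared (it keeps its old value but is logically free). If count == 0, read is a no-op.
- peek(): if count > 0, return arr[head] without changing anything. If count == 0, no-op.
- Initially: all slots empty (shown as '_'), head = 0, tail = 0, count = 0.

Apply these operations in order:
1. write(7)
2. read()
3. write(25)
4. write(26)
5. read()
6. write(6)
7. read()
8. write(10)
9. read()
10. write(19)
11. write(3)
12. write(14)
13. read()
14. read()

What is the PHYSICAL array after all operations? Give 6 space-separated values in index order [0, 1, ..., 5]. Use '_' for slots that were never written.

After op 1 (write(7)): arr=[7 _ _ _ _ _] head=0 tail=1 count=1
After op 2 (read()): arr=[7 _ _ _ _ _] head=1 tail=1 count=0
After op 3 (write(25)): arr=[7 25 _ _ _ _] head=1 tail=2 count=1
After op 4 (write(26)): arr=[7 25 26 _ _ _] head=1 tail=3 count=2
After op 5 (read()): arr=[7 25 26 _ _ _] head=2 tail=3 count=1
After op 6 (write(6)): arr=[7 25 26 6 _ _] head=2 tail=4 count=2
After op 7 (read()): arr=[7 25 26 6 _ _] head=3 tail=4 count=1
After op 8 (write(10)): arr=[7 25 26 6 10 _] head=3 tail=5 count=2
After op 9 (read()): arr=[7 25 26 6 10 _] head=4 tail=5 count=1
After op 10 (write(19)): arr=[7 25 26 6 10 19] head=4 tail=0 count=2
After op 11 (write(3)): arr=[3 25 26 6 10 19] head=4 tail=1 count=3
After op 12 (write(14)): arr=[3 14 26 6 10 19] head=4 tail=2 count=4
After op 13 (read()): arr=[3 14 26 6 10 19] head=5 tail=2 count=3
After op 14 (read()): arr=[3 14 26 6 10 19] head=0 tail=2 count=2

Answer: 3 14 26 6 10 19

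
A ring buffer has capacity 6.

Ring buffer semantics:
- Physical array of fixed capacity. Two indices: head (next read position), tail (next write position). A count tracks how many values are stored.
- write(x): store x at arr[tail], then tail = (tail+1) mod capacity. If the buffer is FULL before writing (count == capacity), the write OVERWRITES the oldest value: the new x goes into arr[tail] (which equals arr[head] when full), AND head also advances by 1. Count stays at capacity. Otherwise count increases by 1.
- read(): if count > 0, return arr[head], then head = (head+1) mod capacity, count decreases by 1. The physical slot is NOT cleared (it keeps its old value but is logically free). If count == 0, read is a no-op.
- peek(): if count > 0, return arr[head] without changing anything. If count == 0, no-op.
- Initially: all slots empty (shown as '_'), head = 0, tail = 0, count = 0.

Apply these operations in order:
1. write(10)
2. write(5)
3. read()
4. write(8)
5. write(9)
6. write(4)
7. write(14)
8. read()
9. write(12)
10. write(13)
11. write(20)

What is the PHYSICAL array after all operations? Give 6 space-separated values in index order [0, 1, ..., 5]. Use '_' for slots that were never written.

Answer: 12 13 20 9 4 14

Derivation:
After op 1 (write(10)): arr=[10 _ _ _ _ _] head=0 tail=1 count=1
After op 2 (write(5)): arr=[10 5 _ _ _ _] head=0 tail=2 count=2
After op 3 (read()): arr=[10 5 _ _ _ _] head=1 tail=2 count=1
After op 4 (write(8)): arr=[10 5 8 _ _ _] head=1 tail=3 count=2
After op 5 (write(9)): arr=[10 5 8 9 _ _] head=1 tail=4 count=3
After op 6 (write(4)): arr=[10 5 8 9 4 _] head=1 tail=5 count=4
After op 7 (write(14)): arr=[10 5 8 9 4 14] head=1 tail=0 count=5
After op 8 (read()): arr=[10 5 8 9 4 14] head=2 tail=0 count=4
After op 9 (write(12)): arr=[12 5 8 9 4 14] head=2 tail=1 count=5
After op 10 (write(13)): arr=[12 13 8 9 4 14] head=2 tail=2 count=6
After op 11 (write(20)): arr=[12 13 20 9 4 14] head=3 tail=3 count=6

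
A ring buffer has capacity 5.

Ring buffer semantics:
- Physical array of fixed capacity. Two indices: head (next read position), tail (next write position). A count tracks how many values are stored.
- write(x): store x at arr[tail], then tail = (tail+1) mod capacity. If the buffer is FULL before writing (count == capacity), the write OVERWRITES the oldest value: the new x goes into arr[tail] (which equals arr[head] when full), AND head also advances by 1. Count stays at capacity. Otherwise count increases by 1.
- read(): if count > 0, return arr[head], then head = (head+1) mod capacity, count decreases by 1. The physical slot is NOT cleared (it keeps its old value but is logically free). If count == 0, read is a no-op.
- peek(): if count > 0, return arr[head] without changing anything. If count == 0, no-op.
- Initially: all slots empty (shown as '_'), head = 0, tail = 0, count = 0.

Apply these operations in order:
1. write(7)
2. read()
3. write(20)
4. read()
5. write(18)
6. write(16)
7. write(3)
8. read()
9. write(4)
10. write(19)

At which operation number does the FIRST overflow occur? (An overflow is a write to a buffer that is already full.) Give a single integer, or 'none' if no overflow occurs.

After op 1 (write(7)): arr=[7 _ _ _ _] head=0 tail=1 count=1
After op 2 (read()): arr=[7 _ _ _ _] head=1 tail=1 count=0
After op 3 (write(20)): arr=[7 20 _ _ _] head=1 tail=2 count=1
After op 4 (read()): arr=[7 20 _ _ _] head=2 tail=2 count=0
After op 5 (write(18)): arr=[7 20 18 _ _] head=2 tail=3 count=1
After op 6 (write(16)): arr=[7 20 18 16 _] head=2 tail=4 count=2
After op 7 (write(3)): arr=[7 20 18 16 3] head=2 tail=0 count=3
After op 8 (read()): arr=[7 20 18 16 3] head=3 tail=0 count=2
After op 9 (write(4)): arr=[4 20 18 16 3] head=3 tail=1 count=3
After op 10 (write(19)): arr=[4 19 18 16 3] head=3 tail=2 count=4

Answer: none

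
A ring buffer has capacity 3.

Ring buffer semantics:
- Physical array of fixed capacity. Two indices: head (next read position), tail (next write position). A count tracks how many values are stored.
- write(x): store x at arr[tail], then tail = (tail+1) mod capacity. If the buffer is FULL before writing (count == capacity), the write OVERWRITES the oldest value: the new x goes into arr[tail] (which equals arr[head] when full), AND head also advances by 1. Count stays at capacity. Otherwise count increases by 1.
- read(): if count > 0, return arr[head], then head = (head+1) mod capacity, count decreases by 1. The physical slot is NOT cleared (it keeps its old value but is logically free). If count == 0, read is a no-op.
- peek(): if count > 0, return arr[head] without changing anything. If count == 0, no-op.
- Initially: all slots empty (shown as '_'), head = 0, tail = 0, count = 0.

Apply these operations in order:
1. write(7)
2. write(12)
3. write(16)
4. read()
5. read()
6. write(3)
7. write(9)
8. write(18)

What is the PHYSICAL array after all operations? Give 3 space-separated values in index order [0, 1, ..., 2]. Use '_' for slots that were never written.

Answer: 3 9 18

Derivation:
After op 1 (write(7)): arr=[7 _ _] head=0 tail=1 count=1
After op 2 (write(12)): arr=[7 12 _] head=0 tail=2 count=2
After op 3 (write(16)): arr=[7 12 16] head=0 tail=0 count=3
After op 4 (read()): arr=[7 12 16] head=1 tail=0 count=2
After op 5 (read()): arr=[7 12 16] head=2 tail=0 count=1
After op 6 (write(3)): arr=[3 12 16] head=2 tail=1 count=2
After op 7 (write(9)): arr=[3 9 16] head=2 tail=2 count=3
After op 8 (write(18)): arr=[3 9 18] head=0 tail=0 count=3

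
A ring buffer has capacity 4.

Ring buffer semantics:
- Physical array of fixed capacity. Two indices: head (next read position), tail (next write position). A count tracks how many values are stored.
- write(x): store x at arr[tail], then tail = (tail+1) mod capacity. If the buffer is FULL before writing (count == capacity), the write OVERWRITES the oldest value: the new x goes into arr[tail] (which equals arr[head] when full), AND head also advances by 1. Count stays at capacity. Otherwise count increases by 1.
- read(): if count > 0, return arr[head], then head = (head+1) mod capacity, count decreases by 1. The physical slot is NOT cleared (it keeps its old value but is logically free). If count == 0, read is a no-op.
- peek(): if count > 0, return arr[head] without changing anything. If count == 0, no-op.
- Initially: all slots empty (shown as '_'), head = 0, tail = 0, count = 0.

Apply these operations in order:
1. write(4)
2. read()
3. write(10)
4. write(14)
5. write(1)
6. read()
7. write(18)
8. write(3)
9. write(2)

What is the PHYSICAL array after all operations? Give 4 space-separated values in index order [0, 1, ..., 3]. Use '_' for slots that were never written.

After op 1 (write(4)): arr=[4 _ _ _] head=0 tail=1 count=1
After op 2 (read()): arr=[4 _ _ _] head=1 tail=1 count=0
After op 3 (write(10)): arr=[4 10 _ _] head=1 tail=2 count=1
After op 4 (write(14)): arr=[4 10 14 _] head=1 tail=3 count=2
After op 5 (write(1)): arr=[4 10 14 1] head=1 tail=0 count=3
After op 6 (read()): arr=[4 10 14 1] head=2 tail=0 count=2
After op 7 (write(18)): arr=[18 10 14 1] head=2 tail=1 count=3
After op 8 (write(3)): arr=[18 3 14 1] head=2 tail=2 count=4
After op 9 (write(2)): arr=[18 3 2 1] head=3 tail=3 count=4

Answer: 18 3 2 1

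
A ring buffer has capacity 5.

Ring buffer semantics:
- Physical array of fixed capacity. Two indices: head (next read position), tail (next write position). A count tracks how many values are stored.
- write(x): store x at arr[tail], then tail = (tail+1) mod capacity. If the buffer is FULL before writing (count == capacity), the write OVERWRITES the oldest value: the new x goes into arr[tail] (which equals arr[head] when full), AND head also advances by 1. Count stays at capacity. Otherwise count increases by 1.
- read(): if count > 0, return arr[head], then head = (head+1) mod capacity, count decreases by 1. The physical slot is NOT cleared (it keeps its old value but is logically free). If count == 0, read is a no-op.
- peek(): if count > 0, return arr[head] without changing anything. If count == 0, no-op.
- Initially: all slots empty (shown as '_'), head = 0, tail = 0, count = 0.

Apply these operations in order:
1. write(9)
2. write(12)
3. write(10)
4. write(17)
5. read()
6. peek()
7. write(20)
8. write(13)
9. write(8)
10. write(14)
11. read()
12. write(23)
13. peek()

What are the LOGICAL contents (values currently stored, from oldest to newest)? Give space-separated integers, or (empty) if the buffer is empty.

After op 1 (write(9)): arr=[9 _ _ _ _] head=0 tail=1 count=1
After op 2 (write(12)): arr=[9 12 _ _ _] head=0 tail=2 count=2
After op 3 (write(10)): arr=[9 12 10 _ _] head=0 tail=3 count=3
After op 4 (write(17)): arr=[9 12 10 17 _] head=0 tail=4 count=4
After op 5 (read()): arr=[9 12 10 17 _] head=1 tail=4 count=3
After op 6 (peek()): arr=[9 12 10 17 _] head=1 tail=4 count=3
After op 7 (write(20)): arr=[9 12 10 17 20] head=1 tail=0 count=4
After op 8 (write(13)): arr=[13 12 10 17 20] head=1 tail=1 count=5
After op 9 (write(8)): arr=[13 8 10 17 20] head=2 tail=2 count=5
After op 10 (write(14)): arr=[13 8 14 17 20] head=3 tail=3 count=5
After op 11 (read()): arr=[13 8 14 17 20] head=4 tail=3 count=4
After op 12 (write(23)): arr=[13 8 14 23 20] head=4 tail=4 count=5
After op 13 (peek()): arr=[13 8 14 23 20] head=4 tail=4 count=5

Answer: 20 13 8 14 23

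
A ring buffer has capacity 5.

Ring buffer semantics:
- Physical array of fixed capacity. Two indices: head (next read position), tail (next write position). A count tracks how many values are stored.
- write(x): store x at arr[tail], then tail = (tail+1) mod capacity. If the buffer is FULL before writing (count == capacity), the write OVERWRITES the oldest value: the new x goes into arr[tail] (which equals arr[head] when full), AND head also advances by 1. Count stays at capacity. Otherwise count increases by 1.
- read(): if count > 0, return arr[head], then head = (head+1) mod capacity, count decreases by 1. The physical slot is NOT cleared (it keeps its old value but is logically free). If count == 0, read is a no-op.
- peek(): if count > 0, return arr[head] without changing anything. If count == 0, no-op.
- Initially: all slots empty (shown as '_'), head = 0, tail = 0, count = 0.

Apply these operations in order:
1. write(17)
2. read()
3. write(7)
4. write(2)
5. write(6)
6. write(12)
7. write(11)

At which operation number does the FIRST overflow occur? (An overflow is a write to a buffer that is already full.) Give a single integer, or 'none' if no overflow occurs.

Answer: none

Derivation:
After op 1 (write(17)): arr=[17 _ _ _ _] head=0 tail=1 count=1
After op 2 (read()): arr=[17 _ _ _ _] head=1 tail=1 count=0
After op 3 (write(7)): arr=[17 7 _ _ _] head=1 tail=2 count=1
After op 4 (write(2)): arr=[17 7 2 _ _] head=1 tail=3 count=2
After op 5 (write(6)): arr=[17 7 2 6 _] head=1 tail=4 count=3
After op 6 (write(12)): arr=[17 7 2 6 12] head=1 tail=0 count=4
After op 7 (write(11)): arr=[11 7 2 6 12] head=1 tail=1 count=5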